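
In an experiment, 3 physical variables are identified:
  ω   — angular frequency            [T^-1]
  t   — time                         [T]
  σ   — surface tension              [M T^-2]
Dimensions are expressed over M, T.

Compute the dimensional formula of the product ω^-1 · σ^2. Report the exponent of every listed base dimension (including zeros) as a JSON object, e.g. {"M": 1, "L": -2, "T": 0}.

Write exponents as rows M,T / cols ω,t,σ:
  M: [ 0  0  1]
  T: [-1  1 -2]
  [M]: (-1)·0+(2)·1 = 2
  [T]: (-1)·-1+(2)·-2 = -3
⇒ M^2 T^-3

{"M": 2, "T": -3}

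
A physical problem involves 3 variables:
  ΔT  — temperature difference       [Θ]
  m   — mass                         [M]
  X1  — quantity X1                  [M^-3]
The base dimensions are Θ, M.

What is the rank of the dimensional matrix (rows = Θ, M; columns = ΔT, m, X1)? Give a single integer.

2

Dimensional matrix (Θ×M by ΔT×m×X1):
  Θ: [ 1  0  0]
  M: [ 0  1 -3]
RREF → pivots at {ΔT,m} ⇒ r = 2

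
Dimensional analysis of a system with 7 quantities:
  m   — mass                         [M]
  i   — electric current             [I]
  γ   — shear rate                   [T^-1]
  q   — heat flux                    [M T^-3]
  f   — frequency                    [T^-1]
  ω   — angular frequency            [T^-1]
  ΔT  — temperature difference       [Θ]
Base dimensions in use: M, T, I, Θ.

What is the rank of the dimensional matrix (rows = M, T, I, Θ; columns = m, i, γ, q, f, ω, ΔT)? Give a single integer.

4

Exponent matrix [M,T,I,Θ] × [m,i,γ,q,f,ω,ΔT]:
  M: [ 1  0  0  1  0  0  0]
  T: [ 0  0 -1 -3 -1 -1  0]
  I: [ 0  1  0  0  0  0  0]
  Θ: [ 0  0  0  0  0  0  1]
RREF → pivots at {m,i,γ,ΔT} ⇒ r = 4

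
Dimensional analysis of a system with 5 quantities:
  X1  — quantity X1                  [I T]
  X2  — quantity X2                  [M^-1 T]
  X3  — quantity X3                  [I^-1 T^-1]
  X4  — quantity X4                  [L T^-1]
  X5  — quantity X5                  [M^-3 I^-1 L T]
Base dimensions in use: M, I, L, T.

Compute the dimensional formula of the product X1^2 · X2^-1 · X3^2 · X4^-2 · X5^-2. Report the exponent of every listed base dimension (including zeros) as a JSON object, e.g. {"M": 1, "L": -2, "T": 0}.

Exponent matrix [M,I,L,T] × [X1,X2,X3,X4,X5]:
  M: [ 0 -1  0  0 -3]
  I: [ 1  0 -1  0 -1]
  L: [ 0  0  0  1  1]
  T: [ 1  1 -1 -1  1]
  [M]: (2)·0+(-1)·-1+(2)·0+(-2)·0+(-2)·-3 = 7
  [I]: (2)·1+(-1)·0+(2)·-1+(-2)·0+(-2)·-1 = 2
  [L]: (2)·0+(-1)·0+(2)·0+(-2)·1+(-2)·1 = -4
  [T]: (2)·1+(-1)·1+(2)·-1+(-2)·-1+(-2)·1 = -1
⇒ M^7 I^2 L^-4 T^-1

{"M": 7, "I": 2, "L": -4, "T": -1}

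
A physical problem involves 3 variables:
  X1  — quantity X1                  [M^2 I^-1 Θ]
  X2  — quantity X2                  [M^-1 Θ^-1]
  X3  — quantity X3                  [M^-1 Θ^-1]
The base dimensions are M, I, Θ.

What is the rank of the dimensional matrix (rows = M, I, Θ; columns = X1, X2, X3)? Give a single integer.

Write exponents as rows M,I,Θ / cols X1,X2,X3:
  M: [ 2 -1 -1]
  I: [-1  0  0]
  Θ: [ 1 -1 -1]
Echelon form has 2 nonzero rows (pivots: X1,X2)

2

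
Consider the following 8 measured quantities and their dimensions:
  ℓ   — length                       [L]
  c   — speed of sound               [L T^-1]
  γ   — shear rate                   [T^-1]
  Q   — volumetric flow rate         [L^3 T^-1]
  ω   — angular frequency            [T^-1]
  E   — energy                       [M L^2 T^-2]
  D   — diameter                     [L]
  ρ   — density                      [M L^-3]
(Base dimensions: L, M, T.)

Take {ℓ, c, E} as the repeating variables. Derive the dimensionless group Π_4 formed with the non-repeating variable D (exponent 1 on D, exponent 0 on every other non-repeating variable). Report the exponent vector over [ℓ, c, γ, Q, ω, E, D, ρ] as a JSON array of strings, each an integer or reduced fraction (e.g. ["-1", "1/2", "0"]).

["-1", "0", "0", "0", "0", "0", "1", "0"]

Dimensional matrix (L×M×T by ℓ×c×γ×Q×ω×E×D×ρ):
  L: [ 1  1  0  3  0  2  1 -3]
  M: [ 0  0  0  0  0  1  0  1]
  T: [ 0 -1 -1 -1 -1 -2  0  0]
Row reduction gives pivot columns ℓ,c,E; rank = 3
Pivot set = {ℓ,c,E}, free = {γ,Q,ω,D,ρ}
RREF:
  r0: [   1    0   -1    2   -1    0    1   -3]
  r1: [   0    1    1    1    1    0    0   -2]
  r2: [   0    0    0    0    0    1    0    1]
Fix exponent of D at 1, γ at 0, Q at 0, ω at 0, ρ at 0; solve each RREF row for its pivot's exponent:
  r0: exp(ℓ) + (1)·1 = 0 ⇒ exp(ℓ) = -1
  r1: exp(c) + (0)·1 = 0 ⇒ exp(c) = 0
  r2: exp(E) + (0)·1 = 0 ⇒ exp(E) = 0
Π_4 = ℓ^-1 · D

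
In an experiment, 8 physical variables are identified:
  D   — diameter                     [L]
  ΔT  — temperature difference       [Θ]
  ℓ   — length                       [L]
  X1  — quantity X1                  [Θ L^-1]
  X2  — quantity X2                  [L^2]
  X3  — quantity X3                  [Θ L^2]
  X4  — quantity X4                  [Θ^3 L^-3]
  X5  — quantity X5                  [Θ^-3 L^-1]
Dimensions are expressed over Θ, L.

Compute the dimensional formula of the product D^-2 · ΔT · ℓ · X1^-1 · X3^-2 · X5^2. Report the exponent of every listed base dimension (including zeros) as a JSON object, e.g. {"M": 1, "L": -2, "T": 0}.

{"Θ": -8, "L": -6}

Dimensional matrix (Θ×L by D×ΔT×ℓ×X1×X2×X3×X4×X5):
  Θ: [ 0  1  0  1  0  1  3 -3]
  L: [ 1  0  1 -1  2  2 -3 -1]
  [Θ]: (-2)·0+(1)·1+(1)·0+(-1)·1+(-2)·1+(2)·-3 = -8
  [L]: (-2)·1+(1)·0+(1)·1+(-1)·-1+(-2)·2+(2)·-1 = -6
⇒ Θ^-8 L^-6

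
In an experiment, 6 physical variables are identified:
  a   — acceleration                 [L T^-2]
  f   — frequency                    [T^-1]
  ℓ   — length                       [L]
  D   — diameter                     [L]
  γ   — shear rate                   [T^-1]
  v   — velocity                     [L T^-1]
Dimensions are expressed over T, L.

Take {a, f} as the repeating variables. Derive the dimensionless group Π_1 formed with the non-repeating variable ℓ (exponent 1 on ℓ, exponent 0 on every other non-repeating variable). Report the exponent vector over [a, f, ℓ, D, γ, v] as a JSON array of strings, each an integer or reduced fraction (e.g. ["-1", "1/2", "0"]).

Dimensional matrix (T×L by a×f×ℓ×D×γ×v):
  T: [-2 -1  0  0 -1 -1]
  L: [ 1  0  1  1  0  1]
RREF → pivots at {a,f} ⇒ r = 2
Repeat: a,f; free: ℓ,D,γ,v
RREF:
  r0: [   1    0    1    1    0    1]
  r1: [   0    1   -2   -2    1   -1]
Fix exponent of ℓ at 1, D at 0, γ at 0, v at 0; solve each RREF row for its pivot's exponent:
  r0: exp(a) + (1)·1 = 0 ⇒ exp(a) = -1
  r1: exp(f) + (-2)·1 = 0 ⇒ exp(f) = 2
Π_1 = a^-1 · f^2 · ℓ

["-1", "2", "1", "0", "0", "0"]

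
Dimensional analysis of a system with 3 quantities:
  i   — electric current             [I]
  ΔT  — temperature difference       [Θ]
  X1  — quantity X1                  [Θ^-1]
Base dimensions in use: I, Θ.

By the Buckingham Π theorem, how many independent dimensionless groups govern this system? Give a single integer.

1

Write exponents as rows I,Θ / cols i,ΔT,X1:
  I: [ 1  0  0]
  Θ: [ 0  1 -1]
Row reduction gives pivot columns i,ΔT; rank = 2
Π count = n − r = 3 − 2 = 1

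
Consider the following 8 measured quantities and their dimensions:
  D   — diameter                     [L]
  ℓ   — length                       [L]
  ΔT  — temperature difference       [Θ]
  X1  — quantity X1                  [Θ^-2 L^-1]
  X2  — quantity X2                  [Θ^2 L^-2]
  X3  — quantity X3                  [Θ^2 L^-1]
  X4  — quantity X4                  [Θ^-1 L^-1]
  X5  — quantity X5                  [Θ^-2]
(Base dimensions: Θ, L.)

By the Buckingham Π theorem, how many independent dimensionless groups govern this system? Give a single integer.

6

Exponent matrix [Θ,L] × [D,ℓ,ΔT,X1,X2,X3,X4,X5]:
  Θ: [ 0  0  1 -2  2  2 -1 -2]
  L: [ 1  1  0 -1 -2 -1 -1  0]
RREF → pivots at {D,ΔT} ⇒ r = 2
n=8, r=2 ⇒ 6 dimensionless groups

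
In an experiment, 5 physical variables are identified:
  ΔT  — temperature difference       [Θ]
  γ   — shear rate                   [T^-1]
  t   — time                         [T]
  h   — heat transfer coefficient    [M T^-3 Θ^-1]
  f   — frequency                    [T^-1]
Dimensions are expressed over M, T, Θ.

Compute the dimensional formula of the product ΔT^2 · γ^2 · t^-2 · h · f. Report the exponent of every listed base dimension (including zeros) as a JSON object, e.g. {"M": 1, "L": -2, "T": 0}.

{"M": 1, "T": -8, "Θ": 1}

Dimensional matrix (M×T×Θ by ΔT×γ×t×h×f):
  M: [ 0  0  0  1  0]
  T: [ 0 -1  1 -3 -1]
  Θ: [ 1  0  0 -1  0]
  [M]: (2)·0+(2)·0+(-2)·0+(1)·1+(1)·0 = 1
  [T]: (2)·0+(2)·-1+(-2)·1+(1)·-3+(1)·-1 = -8
  [Θ]: (2)·1+(2)·0+(-2)·0+(1)·-1+(1)·0 = 1
⇒ M T^-8 Θ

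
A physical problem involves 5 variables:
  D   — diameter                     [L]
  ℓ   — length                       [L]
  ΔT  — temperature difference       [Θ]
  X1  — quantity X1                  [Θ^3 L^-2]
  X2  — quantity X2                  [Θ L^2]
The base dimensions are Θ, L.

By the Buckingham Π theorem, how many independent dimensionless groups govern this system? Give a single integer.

Dimensional matrix (Θ×L by D×ℓ×ΔT×X1×X2):
  Θ: [ 0  0  1  3  1]
  L: [ 1  1  0 -2  2]
RREF → pivots at {D,ΔT} ⇒ r = 2
5 vars − rank 2 = 3 Π groups

3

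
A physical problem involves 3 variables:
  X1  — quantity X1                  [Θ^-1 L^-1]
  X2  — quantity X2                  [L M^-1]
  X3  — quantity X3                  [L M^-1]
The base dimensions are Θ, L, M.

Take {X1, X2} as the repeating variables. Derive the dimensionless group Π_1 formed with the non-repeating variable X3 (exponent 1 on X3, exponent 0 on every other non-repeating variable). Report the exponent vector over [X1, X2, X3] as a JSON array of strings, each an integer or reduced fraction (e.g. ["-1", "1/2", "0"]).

Exponent matrix [Θ,L,M] × [X1,X2,X3]:
  Θ: [-1  0  0]
  L: [-1  1  1]
  M: [ 0 -1 -1]
Row reduction gives pivot columns X1,X2; rank = 2
Pivot set = {X1,X2}, free = {X3}
RREF:
  r0: [   1    0    0]
  r1: [   0    1    1]
  r2: [   0    0    0]
Fix exponent of X3 at 1; solve each RREF row for its pivot's exponent:
  r0: exp(X1) + (0)·1 = 0 ⇒ exp(X1) = 0
  r1: exp(X2) + (1)·1 = 0 ⇒ exp(X2) = -1
Π_1 = X2^-1 · X3

["0", "-1", "1"]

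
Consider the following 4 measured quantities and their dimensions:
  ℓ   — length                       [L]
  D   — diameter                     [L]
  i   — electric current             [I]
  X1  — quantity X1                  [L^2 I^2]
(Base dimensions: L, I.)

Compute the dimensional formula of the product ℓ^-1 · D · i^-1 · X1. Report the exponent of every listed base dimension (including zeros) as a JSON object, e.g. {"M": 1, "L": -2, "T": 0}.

Exponent matrix [L,I] × [ℓ,D,i,X1]:
  L: [ 1  1  0  2]
  I: [ 0  0  1  2]
  [L]: (-1)·1+(1)·1+(-1)·0+(1)·2 = 2
  [I]: (-1)·0+(1)·0+(-1)·1+(1)·2 = 1
⇒ L^2 I

{"L": 2, "I": 1}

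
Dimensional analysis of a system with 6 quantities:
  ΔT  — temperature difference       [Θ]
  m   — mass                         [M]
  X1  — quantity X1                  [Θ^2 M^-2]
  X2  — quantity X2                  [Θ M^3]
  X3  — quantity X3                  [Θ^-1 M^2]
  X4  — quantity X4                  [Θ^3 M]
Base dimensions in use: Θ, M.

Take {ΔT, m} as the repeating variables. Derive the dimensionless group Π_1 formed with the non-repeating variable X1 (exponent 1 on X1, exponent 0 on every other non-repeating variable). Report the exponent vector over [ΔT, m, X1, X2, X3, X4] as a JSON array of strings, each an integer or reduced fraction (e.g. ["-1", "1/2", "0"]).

Exponent matrix [Θ,M] × [ΔT,m,X1,X2,X3,X4]:
  Θ: [ 1  0  2  1 -1  3]
  M: [ 0  1 -2  3  2  1]
Echelon form has 2 nonzero rows (pivots: ΔT,m)
Repeat: ΔT,m; free: X1,X2,X3,X4
RREF:
  r0: [   1    0    2    1   -1    3]
  r1: [   0    1   -2    3    2    1]
Fix exponent of X1 at 1, X2 at 0, X3 at 0, X4 at 0; solve each RREF row for its pivot's exponent:
  r0: exp(ΔT) + (2)·1 = 0 ⇒ exp(ΔT) = -2
  r1: exp(m) + (-2)·1 = 0 ⇒ exp(m) = 2
Π_1 = ΔT^-2 · m^2 · X1

["-2", "2", "1", "0", "0", "0"]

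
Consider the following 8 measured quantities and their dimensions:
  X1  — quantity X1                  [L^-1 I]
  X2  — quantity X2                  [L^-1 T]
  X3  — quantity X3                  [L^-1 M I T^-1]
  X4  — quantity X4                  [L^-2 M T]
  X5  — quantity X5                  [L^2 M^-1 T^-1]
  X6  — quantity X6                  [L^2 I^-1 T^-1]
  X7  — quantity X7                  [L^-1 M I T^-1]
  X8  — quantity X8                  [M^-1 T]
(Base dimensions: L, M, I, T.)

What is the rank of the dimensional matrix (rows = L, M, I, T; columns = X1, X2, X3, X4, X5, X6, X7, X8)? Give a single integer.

Dimensional matrix (L×M×I×T by X1×X2×X3×X4×X5×X6×X7×X8):
  L: [-1 -1 -1 -2  2  2 -1  0]
  M: [ 0  0  1  1 -1  0  1 -1]
  I: [ 1  0  1  0  0 -1  1  0]
  T: [ 0  1 -1  1 -1 -1 -1  1]
Echelon form has 3 nonzero rows (pivots: X1,X2,X3)

3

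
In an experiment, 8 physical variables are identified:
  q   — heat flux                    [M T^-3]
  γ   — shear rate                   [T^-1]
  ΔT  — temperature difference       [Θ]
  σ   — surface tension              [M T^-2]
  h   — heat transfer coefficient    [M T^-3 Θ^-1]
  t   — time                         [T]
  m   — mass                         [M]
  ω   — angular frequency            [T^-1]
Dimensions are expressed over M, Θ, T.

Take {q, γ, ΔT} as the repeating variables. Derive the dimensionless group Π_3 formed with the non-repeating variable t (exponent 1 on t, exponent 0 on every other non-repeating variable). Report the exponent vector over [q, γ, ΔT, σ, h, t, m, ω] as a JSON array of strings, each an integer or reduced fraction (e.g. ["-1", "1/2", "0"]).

Dimensional matrix (M×Θ×T by q×γ×ΔT×σ×h×t×m×ω):
  M: [ 1  0  0  1  1  0  1  0]
  Θ: [ 0  0  1  0 -1  0  0  0]
  T: [-3 -1  0 -2 -3  1  0 -1]
Echelon form has 3 nonzero rows (pivots: q,γ,ΔT)
Repeat: q,γ,ΔT; free: σ,h,t,m,ω
RREF:
  r0: [   1    0    0    1    1    0    1    0]
  r1: [   0    1    0   -1    0   -1   -3    1]
  r2: [   0    0    1    0   -1    0    0    0]
Fix exponent of t at 1, σ at 0, h at 0, m at 0, ω at 0; solve each RREF row for its pivot's exponent:
  r0: exp(q) + (0)·1 = 0 ⇒ exp(q) = 0
  r1: exp(γ) + (-1)·1 = 0 ⇒ exp(γ) = 1
  r2: exp(ΔT) + (0)·1 = 0 ⇒ exp(ΔT) = 0
Π_3 = γ · t

["0", "1", "0", "0", "0", "1", "0", "0"]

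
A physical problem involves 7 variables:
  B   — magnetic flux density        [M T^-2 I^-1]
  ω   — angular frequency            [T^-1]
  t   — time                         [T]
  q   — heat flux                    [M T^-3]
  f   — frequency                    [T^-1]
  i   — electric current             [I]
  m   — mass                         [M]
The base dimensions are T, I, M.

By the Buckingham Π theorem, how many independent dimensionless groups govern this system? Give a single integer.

4

Exponent matrix [T,I,M] × [B,ω,t,q,f,i,m]:
  T: [-2 -1  1 -3 -1  0  0]
  I: [-1  0  0  0  0  1  0]
  M: [ 1  0  0  1  0  0  1]
Row reduction gives pivot columns B,ω,q; rank = 3
7 vars − rank 3 = 4 Π groups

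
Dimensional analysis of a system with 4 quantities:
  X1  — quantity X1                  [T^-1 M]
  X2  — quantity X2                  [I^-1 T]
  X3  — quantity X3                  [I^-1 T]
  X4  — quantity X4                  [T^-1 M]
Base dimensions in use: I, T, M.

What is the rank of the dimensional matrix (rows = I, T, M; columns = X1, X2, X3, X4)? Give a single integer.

2

Write exponents as rows I,T,M / cols X1,X2,X3,X4:
  I: [ 0 -1 -1  0]
  T: [-1  1  1 -1]
  M: [ 1  0  0  1]
Row reduction gives pivot columns X1,X2; rank = 2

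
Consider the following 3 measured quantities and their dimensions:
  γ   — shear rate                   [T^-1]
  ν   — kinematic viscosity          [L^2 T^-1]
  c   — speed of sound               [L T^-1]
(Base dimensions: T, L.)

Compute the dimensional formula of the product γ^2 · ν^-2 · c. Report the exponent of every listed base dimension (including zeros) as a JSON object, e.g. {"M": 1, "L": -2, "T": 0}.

{"T": -1, "L": -3}

Dimensional matrix (T×L by γ×ν×c):
  T: [-1 -1 -1]
  L: [ 0  2  1]
  [T]: (2)·-1+(-2)·-1+(1)·-1 = -1
  [L]: (2)·0+(-2)·2+(1)·1 = -3
⇒ T^-1 L^-3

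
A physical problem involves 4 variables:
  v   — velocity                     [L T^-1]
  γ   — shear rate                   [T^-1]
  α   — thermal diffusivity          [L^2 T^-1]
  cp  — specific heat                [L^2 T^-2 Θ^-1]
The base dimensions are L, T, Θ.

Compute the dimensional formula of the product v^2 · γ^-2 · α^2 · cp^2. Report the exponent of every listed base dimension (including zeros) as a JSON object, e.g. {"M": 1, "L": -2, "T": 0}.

{"L": 10, "T": -6, "Θ": -2}

Dimensional matrix (L×T×Θ by v×γ×α×cp):
  L: [ 1  0  2  2]
  T: [-1 -1 -1 -2]
  Θ: [ 0  0  0 -1]
  [L]: (2)·1+(-2)·0+(2)·2+(2)·2 = 10
  [T]: (2)·-1+(-2)·-1+(2)·-1+(2)·-2 = -6
  [Θ]: (2)·0+(-2)·0+(2)·0+(2)·-1 = -2
⇒ L^10 T^-6 Θ^-2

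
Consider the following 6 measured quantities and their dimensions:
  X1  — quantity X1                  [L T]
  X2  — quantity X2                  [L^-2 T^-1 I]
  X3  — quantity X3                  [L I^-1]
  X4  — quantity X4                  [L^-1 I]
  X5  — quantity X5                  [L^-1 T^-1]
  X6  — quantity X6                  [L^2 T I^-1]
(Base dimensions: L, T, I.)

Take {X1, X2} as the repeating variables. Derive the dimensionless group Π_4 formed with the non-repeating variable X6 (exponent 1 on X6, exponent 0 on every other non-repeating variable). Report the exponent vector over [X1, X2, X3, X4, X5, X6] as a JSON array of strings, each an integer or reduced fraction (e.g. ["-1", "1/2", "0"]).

["0", "1", "0", "0", "0", "1"]

Exponent matrix [L,T,I] × [X1,X2,X3,X4,X5,X6]:
  L: [ 1 -2  1 -1 -1  2]
  T: [ 1 -1  0  0 -1  1]
  I: [ 0  1 -1  1  0 -1]
RREF → pivots at {X1,X2} ⇒ r = 2
Repeat: X1,X2; free: X3,X4,X5,X6
RREF:
  r0: [   1    0   -1    1   -1    0]
  r1: [   0    1   -1    1    0   -1]
  r2: [   0    0    0    0    0    0]
Fix exponent of X6 at 1, X3 at 0, X4 at 0, X5 at 0; solve each RREF row for its pivot's exponent:
  r0: exp(X1) + (0)·1 = 0 ⇒ exp(X1) = 0
  r1: exp(X2) + (-1)·1 = 0 ⇒ exp(X2) = 1
Π_4 = X2 · X6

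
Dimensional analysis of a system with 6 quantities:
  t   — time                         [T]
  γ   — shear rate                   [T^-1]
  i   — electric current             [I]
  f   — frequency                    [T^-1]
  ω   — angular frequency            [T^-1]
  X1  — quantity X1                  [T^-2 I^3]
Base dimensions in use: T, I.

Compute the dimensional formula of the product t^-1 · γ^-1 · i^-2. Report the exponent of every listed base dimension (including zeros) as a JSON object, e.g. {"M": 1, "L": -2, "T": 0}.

Dimensional matrix (T×I by t×γ×i×f×ω×X1):
  T: [ 1 -1  0 -1 -1 -2]
  I: [ 0  0  1  0  0  3]
  [T]: (-1)·1+(-1)·-1+(-2)·0 = 0
  [I]: (-1)·0+(-1)·0+(-2)·1 = -2
⇒ I^-2

{"T": 0, "I": -2}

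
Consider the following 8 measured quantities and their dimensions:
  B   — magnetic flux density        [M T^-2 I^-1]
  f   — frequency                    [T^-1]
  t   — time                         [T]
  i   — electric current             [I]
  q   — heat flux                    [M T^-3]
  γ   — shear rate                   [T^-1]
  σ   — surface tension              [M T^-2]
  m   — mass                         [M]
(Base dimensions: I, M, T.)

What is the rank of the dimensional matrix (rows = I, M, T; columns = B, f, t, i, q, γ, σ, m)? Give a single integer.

Dimensional matrix (I×M×T by B×f×t×i×q×γ×σ×m):
  I: [-1  0  0  1  0  0  0  0]
  M: [ 1  0  0  0  1  0  1  1]
  T: [-2 -1  1  0 -3 -1 -2  0]
Row reduction gives pivot columns B,f,i; rank = 3

3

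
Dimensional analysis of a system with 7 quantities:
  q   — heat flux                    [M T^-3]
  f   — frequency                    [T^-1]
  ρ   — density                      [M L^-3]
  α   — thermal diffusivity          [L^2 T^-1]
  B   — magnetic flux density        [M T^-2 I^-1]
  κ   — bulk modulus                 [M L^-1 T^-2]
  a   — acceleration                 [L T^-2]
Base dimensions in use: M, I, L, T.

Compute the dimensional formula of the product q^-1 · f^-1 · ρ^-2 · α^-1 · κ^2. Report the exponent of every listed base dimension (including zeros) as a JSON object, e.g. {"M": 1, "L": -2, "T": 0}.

{"M": -1, "I": 0, "L": 2, "T": 1}

Write exponents as rows M,I,L,T / cols q,f,ρ,α,B,κ,a:
  M: [ 1  0  1  0  1  1  0]
  I: [ 0  0  0  0 -1  0  0]
  L: [ 0  0 -3  2  0 -1  1]
  T: [-3 -1  0 -1 -2 -2 -2]
  [M]: (-1)·1+(-1)·0+(-2)·1+(-1)·0+(2)·1 = -1
  [I]: (-1)·0+(-1)·0+(-2)·0+(-1)·0+(2)·0 = 0
  [L]: (-1)·0+(-1)·0+(-2)·-3+(-1)·2+(2)·-1 = 2
  [T]: (-1)·-3+(-1)·-1+(-2)·0+(-1)·-1+(2)·-2 = 1
⇒ M^-1 L^2 T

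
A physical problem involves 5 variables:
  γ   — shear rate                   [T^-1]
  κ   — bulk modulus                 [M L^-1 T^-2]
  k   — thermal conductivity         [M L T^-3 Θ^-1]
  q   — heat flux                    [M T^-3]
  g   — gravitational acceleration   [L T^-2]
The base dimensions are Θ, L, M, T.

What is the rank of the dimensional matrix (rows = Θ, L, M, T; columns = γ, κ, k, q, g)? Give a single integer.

4

Write exponents as rows Θ,L,M,T / cols γ,κ,k,q,g:
  Θ: [ 0  0 -1  0  0]
  L: [ 0 -1  1  0  1]
  M: [ 0  1  1  1  0]
  T: [-1 -2 -3 -3 -2]
RREF → pivots at {γ,κ,k,q} ⇒ r = 4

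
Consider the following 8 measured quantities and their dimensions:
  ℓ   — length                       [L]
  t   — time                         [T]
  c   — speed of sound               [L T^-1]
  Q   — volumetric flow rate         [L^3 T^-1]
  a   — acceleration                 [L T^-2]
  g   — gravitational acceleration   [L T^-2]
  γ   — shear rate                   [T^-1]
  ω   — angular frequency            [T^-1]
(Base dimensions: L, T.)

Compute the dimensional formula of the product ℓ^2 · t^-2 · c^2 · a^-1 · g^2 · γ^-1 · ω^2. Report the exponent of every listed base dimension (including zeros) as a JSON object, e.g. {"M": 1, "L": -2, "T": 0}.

{"L": 5, "T": -7}

Write exponents as rows L,T / cols ℓ,t,c,Q,a,g,γ,ω:
  L: [ 1  0  1  3  1  1  0  0]
  T: [ 0  1 -1 -1 -2 -2 -1 -1]
  [L]: (2)·1+(-2)·0+(2)·1+(-1)·1+(2)·1+(-1)·0+(2)·0 = 5
  [T]: (2)·0+(-2)·1+(2)·-1+(-1)·-2+(2)·-2+(-1)·-1+(2)·-1 = -7
⇒ L^5 T^-7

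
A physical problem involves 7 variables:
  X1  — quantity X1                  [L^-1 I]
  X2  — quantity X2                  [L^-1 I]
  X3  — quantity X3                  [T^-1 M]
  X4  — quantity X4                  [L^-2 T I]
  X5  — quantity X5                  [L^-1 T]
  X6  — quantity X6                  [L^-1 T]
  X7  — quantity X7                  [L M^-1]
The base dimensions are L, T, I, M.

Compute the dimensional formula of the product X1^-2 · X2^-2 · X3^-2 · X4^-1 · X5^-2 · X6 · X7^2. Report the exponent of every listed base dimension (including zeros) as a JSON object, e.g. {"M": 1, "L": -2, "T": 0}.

{"L": 9, "T": 0, "I": -5, "M": -4}

Exponent matrix [L,T,I,M] × [X1,X2,X3,X4,X5,X6,X7]:
  L: [-1 -1  0 -2 -1 -1  1]
  T: [ 0  0 -1  1  1  1  0]
  I: [ 1  1  0  1  0  0  0]
  M: [ 0  0  1  0  0  0 -1]
  [L]: (-2)·-1+(-2)·-1+(-2)·0+(-1)·-2+(-2)·-1+(1)·-1+(2)·1 = 9
  [T]: (-2)·0+(-2)·0+(-2)·-1+(-1)·1+(-2)·1+(1)·1+(2)·0 = 0
  [I]: (-2)·1+(-2)·1+(-2)·0+(-1)·1+(-2)·0+(1)·0+(2)·0 = -5
  [M]: (-2)·0+(-2)·0+(-2)·1+(-1)·0+(-2)·0+(1)·0+(2)·-1 = -4
⇒ L^9 I^-5 M^-4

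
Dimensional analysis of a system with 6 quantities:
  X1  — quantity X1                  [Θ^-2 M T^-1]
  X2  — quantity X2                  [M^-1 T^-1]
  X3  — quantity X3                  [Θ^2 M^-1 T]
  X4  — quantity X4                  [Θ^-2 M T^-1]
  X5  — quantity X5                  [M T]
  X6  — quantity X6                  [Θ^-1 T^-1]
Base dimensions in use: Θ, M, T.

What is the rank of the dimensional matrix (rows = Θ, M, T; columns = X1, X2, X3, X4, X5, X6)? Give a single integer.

2

Dimensional matrix (Θ×M×T by X1×X2×X3×X4×X5×X6):
  Θ: [-2  0  2 -2  0 -1]
  M: [ 1 -1 -1  1  1  0]
  T: [-1 -1  1 -1  1 -1]
Row reduction gives pivot columns X1,X2; rank = 2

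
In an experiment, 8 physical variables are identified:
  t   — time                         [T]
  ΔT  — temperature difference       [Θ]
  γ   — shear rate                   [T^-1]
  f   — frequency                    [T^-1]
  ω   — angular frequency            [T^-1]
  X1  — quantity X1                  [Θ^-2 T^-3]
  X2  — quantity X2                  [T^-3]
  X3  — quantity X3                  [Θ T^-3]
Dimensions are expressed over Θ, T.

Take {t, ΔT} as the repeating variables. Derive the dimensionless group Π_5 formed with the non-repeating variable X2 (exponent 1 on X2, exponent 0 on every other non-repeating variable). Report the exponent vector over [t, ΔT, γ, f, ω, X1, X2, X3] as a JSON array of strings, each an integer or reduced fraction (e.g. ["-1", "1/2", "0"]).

["3", "0", "0", "0", "0", "0", "1", "0"]

Write exponents as rows Θ,T / cols t,ΔT,γ,f,ω,X1,X2,X3:
  Θ: [ 0  1  0  0  0 -2  0  1]
  T: [ 1  0 -1 -1 -1 -3 -3 -3]
Echelon form has 2 nonzero rows (pivots: t,ΔT)
Pivot set = {t,ΔT}, free = {γ,f,ω,X1,X2,X3}
RREF:
  r0: [   1    0   -1   -1   -1   -3   -3   -3]
  r1: [   0    1    0    0    0   -2    0    1]
Fix exponent of X2 at 1, γ at 0, f at 0, ω at 0, X1 at 0, X3 at 0; solve each RREF row for its pivot's exponent:
  r0: exp(t) + (-3)·1 = 0 ⇒ exp(t) = 3
  r1: exp(ΔT) + (0)·1 = 0 ⇒ exp(ΔT) = 0
Π_5 = t^3 · X2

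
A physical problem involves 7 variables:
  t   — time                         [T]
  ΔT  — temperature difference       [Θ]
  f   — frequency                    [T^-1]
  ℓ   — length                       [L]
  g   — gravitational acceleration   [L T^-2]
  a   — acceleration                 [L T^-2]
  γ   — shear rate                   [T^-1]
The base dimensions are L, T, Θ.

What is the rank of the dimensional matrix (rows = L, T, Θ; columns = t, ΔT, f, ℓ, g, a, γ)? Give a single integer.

Dimensional matrix (L×T×Θ by t×ΔT×f×ℓ×g×a×γ):
  L: [ 0  0  0  1  1  1  0]
  T: [ 1  0 -1  0 -2 -2 -1]
  Θ: [ 0  1  0  0  0  0  0]
Row reduction gives pivot columns t,ΔT,ℓ; rank = 3

3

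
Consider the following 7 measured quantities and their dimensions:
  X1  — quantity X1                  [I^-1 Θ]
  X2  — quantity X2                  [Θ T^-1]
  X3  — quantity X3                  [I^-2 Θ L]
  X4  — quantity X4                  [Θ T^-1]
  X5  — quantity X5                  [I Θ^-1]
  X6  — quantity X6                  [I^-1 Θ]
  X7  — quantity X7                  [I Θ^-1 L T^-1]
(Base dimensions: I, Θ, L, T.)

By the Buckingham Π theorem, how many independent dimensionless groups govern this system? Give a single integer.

Exponent matrix [I,Θ,L,T] × [X1,X2,X3,X4,X5,X6,X7]:
  I: [-1  0 -2  0  1 -1  1]
  Θ: [ 1  1  1  1 -1  1 -1]
  L: [ 0  0  1  0  0  0  1]
  T: [ 0 -1  0 -1  0  0 -1]
RREF → pivots at {X1,X2,X3} ⇒ r = 3
n=7, r=3 ⇒ 4 dimensionless groups

4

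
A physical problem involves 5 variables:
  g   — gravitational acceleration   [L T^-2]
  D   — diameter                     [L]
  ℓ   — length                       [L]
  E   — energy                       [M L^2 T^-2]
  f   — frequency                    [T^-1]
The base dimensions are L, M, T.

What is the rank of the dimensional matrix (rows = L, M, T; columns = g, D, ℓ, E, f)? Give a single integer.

Exponent matrix [L,M,T] × [g,D,ℓ,E,f]:
  L: [ 1  1  1  2  0]
  M: [ 0  0  0  1  0]
  T: [-2  0  0 -2 -1]
Row reduction gives pivot columns g,D,E; rank = 3

3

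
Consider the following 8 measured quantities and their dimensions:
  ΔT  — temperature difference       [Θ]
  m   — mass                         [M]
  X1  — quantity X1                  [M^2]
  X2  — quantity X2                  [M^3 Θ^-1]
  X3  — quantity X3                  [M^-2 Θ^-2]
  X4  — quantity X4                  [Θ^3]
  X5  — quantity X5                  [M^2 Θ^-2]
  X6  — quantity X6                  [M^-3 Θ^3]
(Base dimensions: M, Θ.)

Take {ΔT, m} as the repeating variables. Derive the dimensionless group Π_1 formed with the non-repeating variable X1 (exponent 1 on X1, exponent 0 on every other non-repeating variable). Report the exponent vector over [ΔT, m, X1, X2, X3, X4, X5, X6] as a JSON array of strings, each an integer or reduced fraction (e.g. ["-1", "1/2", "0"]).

Write exponents as rows M,Θ / cols ΔT,m,X1,X2,X3,X4,X5,X6:
  M: [ 0  1  2  3 -2  0  2 -3]
  Θ: [ 1  0  0 -1 -2  3 -2  3]
Row reduction gives pivot columns ΔT,m; rank = 2
Repeat: ΔT,m; free: X1,X2,X3,X4,X5,X6
RREF:
  r0: [   1    0    0   -1   -2    3   -2    3]
  r1: [   0    1    2    3   -2    0    2   -3]
Fix exponent of X1 at 1, X2 at 0, X3 at 0, X4 at 0, X5 at 0, X6 at 0; solve each RREF row for its pivot's exponent:
  r0: exp(ΔT) + (0)·1 = 0 ⇒ exp(ΔT) = 0
  r1: exp(m) + (2)·1 = 0 ⇒ exp(m) = -2
Π_1 = m^-2 · X1

["0", "-2", "1", "0", "0", "0", "0", "0"]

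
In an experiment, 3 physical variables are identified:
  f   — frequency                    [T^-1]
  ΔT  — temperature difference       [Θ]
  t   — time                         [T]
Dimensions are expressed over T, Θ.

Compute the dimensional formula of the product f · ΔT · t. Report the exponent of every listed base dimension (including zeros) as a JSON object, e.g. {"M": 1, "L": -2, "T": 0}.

Exponent matrix [T,Θ] × [f,ΔT,t]:
  T: [-1  0  1]
  Θ: [ 0  1  0]
  [T]: (1)·-1+(1)·0+(1)·1 = 0
  [Θ]: (1)·0+(1)·1+(1)·0 = 1
⇒ Θ

{"T": 0, "Θ": 1}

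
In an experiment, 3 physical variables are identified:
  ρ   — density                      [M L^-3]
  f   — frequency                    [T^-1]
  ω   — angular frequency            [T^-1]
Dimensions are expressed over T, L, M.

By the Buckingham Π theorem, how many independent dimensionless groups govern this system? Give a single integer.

Dimensional matrix (T×L×M by ρ×f×ω):
  T: [ 0 -1 -1]
  L: [-3  0  0]
  M: [ 1  0  0]
RREF → pivots at {ρ,f} ⇒ r = 2
3 vars − rank 2 = 1 Π group

1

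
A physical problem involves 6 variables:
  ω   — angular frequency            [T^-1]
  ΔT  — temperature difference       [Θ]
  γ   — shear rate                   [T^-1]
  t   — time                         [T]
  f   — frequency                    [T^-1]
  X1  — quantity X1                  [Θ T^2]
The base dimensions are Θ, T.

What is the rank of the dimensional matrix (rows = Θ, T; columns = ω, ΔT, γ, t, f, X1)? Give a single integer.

2

Write exponents as rows Θ,T / cols ω,ΔT,γ,t,f,X1:
  Θ: [ 0  1  0  0  0  1]
  T: [-1  0 -1  1 -1  2]
Echelon form has 2 nonzero rows (pivots: ω,ΔT)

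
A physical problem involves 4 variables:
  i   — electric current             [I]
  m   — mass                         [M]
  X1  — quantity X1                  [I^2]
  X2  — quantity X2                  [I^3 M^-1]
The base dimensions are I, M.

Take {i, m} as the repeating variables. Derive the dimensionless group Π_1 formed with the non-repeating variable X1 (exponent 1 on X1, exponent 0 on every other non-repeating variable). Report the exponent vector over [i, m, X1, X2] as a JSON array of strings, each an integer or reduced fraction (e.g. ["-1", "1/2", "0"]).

Dimensional matrix (I×M by i×m×X1×X2):
  I: [ 1  0  2  3]
  M: [ 0  1  0 -1]
Echelon form has 2 nonzero rows (pivots: i,m)
Repeat: i,m; free: X1,X2
RREF:
  r0: [   1    0    2    3]
  r1: [   0    1    0   -1]
Fix exponent of X1 at 1, X2 at 0; solve each RREF row for its pivot's exponent:
  r0: exp(i) + (2)·1 = 0 ⇒ exp(i) = -2
  r1: exp(m) + (0)·1 = 0 ⇒ exp(m) = 0
Π_1 = i^-2 · X1

["-2", "0", "1", "0"]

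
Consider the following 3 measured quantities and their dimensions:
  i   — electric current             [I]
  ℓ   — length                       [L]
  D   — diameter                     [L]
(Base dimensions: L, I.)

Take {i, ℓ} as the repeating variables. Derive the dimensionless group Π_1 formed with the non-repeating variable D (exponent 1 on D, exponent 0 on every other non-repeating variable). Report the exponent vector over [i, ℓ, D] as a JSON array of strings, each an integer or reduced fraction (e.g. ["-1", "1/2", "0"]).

Exponent matrix [L,I] × [i,ℓ,D]:
  L: [ 0  1  1]
  I: [ 1  0  0]
RREF → pivots at {i,ℓ} ⇒ r = 2
Pivot set = {i,ℓ}, free = {D}
RREF:
  r0: [   1    0    0]
  r1: [   0    1    1]
Fix exponent of D at 1; solve each RREF row for its pivot's exponent:
  r0: exp(i) + (0)·1 = 0 ⇒ exp(i) = 0
  r1: exp(ℓ) + (1)·1 = 0 ⇒ exp(ℓ) = -1
Π_1 = ℓ^-1 · D

["0", "-1", "1"]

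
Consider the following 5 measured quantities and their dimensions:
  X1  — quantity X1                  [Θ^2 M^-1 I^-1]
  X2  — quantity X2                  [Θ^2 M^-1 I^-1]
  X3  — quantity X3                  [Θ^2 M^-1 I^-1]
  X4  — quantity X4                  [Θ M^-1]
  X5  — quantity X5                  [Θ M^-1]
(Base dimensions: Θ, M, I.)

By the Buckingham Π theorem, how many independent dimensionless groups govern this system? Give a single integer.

Exponent matrix [Θ,M,I] × [X1,X2,X3,X4,X5]:
  Θ: [ 2  2  2  1  1]
  M: [-1 -1 -1 -1 -1]
  I: [-1 -1 -1  0  0]
Echelon form has 2 nonzero rows (pivots: X1,X4)
Π count = n − r = 5 − 2 = 3

3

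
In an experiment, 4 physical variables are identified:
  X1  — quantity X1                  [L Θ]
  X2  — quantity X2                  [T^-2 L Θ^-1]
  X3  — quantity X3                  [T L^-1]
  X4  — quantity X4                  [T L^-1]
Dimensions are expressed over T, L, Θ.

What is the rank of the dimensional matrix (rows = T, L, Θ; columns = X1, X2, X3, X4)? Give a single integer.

2

Write exponents as rows T,L,Θ / cols X1,X2,X3,X4:
  T: [ 0 -2  1  1]
  L: [ 1  1 -1 -1]
  Θ: [ 1 -1  0  0]
RREF → pivots at {X1,X2} ⇒ r = 2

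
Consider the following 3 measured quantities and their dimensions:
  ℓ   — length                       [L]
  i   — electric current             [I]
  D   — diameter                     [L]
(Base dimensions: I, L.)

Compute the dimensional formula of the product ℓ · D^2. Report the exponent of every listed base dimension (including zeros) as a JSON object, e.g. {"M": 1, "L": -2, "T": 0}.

Write exponents as rows I,L / cols ℓ,i,D:
  I: [ 0  1  0]
  L: [ 1  0  1]
  [I]: (1)·0+(2)·0 = 0
  [L]: (1)·1+(2)·1 = 3
⇒ L^3

{"I": 0, "L": 3}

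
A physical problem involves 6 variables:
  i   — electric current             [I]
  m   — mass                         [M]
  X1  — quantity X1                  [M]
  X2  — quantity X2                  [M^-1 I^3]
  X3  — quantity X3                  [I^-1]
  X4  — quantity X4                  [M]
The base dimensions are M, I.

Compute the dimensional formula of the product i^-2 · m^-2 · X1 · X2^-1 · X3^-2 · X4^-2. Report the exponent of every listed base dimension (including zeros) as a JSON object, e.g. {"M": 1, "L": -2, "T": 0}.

Write exponents as rows M,I / cols i,m,X1,X2,X3,X4:
  M: [ 0  1  1 -1  0  1]
  I: [ 1  0  0  3 -1  0]
  [M]: (-2)·0+(-2)·1+(1)·1+(-1)·-1+(-2)·0+(-2)·1 = -2
  [I]: (-2)·1+(-2)·0+(1)·0+(-1)·3+(-2)·-1+(-2)·0 = -3
⇒ M^-2 I^-3

{"M": -2, "I": -3}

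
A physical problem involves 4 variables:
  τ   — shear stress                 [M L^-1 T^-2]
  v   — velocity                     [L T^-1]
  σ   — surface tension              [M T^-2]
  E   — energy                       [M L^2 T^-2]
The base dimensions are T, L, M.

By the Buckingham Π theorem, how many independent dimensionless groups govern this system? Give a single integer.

1

Write exponents as rows T,L,M / cols τ,v,σ,E:
  T: [-2 -1 -2 -2]
  L: [-1  1  0  2]
  M: [ 1  0  1  1]
Echelon form has 3 nonzero rows (pivots: τ,v,σ)
4 vars − rank 3 = 1 Π group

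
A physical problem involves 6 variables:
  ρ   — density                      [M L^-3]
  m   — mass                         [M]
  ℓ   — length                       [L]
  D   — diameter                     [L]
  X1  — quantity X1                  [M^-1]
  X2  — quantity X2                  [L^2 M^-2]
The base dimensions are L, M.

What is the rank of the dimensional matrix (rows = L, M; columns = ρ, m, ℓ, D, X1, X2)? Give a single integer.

2

Write exponents as rows L,M / cols ρ,m,ℓ,D,X1,X2:
  L: [-3  0  1  1  0  2]
  M: [ 1  1  0  0 -1 -2]
Echelon form has 2 nonzero rows (pivots: ρ,m)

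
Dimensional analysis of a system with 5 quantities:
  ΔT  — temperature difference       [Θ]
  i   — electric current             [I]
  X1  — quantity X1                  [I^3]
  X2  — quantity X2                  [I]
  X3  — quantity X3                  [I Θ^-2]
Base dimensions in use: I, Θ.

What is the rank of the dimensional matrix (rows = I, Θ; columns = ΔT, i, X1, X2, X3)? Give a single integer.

Write exponents as rows I,Θ / cols ΔT,i,X1,X2,X3:
  I: [ 0  1  3  1  1]
  Θ: [ 1  0  0  0 -2]
RREF → pivots at {ΔT,i} ⇒ r = 2

2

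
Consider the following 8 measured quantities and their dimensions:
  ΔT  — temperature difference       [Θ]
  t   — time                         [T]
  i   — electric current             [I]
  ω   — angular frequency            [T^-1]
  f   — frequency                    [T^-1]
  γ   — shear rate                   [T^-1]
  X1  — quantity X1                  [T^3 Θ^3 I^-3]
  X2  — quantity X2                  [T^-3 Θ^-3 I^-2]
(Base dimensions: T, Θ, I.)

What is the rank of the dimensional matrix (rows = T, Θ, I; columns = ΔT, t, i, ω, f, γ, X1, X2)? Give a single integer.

3

Dimensional matrix (T×Θ×I by ΔT×t×i×ω×f×γ×X1×X2):
  T: [ 0  1  0 -1 -1 -1  3 -3]
  Θ: [ 1  0  0  0  0  0  3 -3]
  I: [ 0  0  1  0  0  0 -3 -2]
Echelon form has 3 nonzero rows (pivots: ΔT,t,i)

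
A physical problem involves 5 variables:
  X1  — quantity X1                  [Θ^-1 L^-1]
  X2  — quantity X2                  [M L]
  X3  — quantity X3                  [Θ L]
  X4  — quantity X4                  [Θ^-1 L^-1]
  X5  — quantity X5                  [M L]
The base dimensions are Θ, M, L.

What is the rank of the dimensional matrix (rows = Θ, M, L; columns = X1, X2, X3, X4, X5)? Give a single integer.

Write exponents as rows Θ,M,L / cols X1,X2,X3,X4,X5:
  Θ: [-1  0  1 -1  0]
  M: [ 0  1  0  0  1]
  L: [-1  1  1 -1  1]
Echelon form has 2 nonzero rows (pivots: X1,X2)

2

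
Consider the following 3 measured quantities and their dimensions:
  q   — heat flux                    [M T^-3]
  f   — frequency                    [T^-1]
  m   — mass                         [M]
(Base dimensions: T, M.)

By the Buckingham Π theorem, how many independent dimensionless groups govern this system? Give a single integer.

Dimensional matrix (T×M by q×f×m):
  T: [-3 -1  0]
  M: [ 1  0  1]
Row reduction gives pivot columns q,f; rank = 2
3 vars − rank 2 = 1 Π group

1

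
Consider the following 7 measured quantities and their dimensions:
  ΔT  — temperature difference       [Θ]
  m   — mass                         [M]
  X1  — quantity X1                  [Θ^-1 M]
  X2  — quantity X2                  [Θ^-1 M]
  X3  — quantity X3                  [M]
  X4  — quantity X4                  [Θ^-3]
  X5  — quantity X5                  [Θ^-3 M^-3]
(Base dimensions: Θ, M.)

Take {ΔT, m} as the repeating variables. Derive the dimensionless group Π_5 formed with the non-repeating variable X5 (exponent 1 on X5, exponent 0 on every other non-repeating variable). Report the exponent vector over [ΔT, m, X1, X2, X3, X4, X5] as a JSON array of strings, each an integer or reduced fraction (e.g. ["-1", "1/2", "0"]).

["3", "3", "0", "0", "0", "0", "1"]

Dimensional matrix (Θ×M by ΔT×m×X1×X2×X3×X4×X5):
  Θ: [ 1  0 -1 -1  0 -3 -3]
  M: [ 0  1  1  1  1  0 -3]
Row reduction gives pivot columns ΔT,m; rank = 2
Pivot set = {ΔT,m}, free = {X1,X2,X3,X4,X5}
RREF:
  r0: [   1    0   -1   -1    0   -3   -3]
  r1: [   0    1    1    1    1    0   -3]
Fix exponent of X5 at 1, X1 at 0, X2 at 0, X3 at 0, X4 at 0; solve each RREF row for its pivot's exponent:
  r0: exp(ΔT) + (-3)·1 = 0 ⇒ exp(ΔT) = 3
  r1: exp(m) + (-3)·1 = 0 ⇒ exp(m) = 3
Π_5 = ΔT^3 · m^3 · X5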